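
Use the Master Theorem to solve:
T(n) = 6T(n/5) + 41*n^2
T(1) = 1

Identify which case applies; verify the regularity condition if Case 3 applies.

a=6, b=5, f(n)=41*n^2.
log_5(6) = 1.113 < 2.
f(n) = Omega(n^(1.113+epsilon)) for some epsilon > 0, so Case 3 is the candidate.
Regularity: a*f(n/b) = 6*41*(n/5)^2 = (6/25)*41*n^2 <= c*f(n) with c = 6/25 < 1. Satisfied.
Case 3: T(n) = Theta(n^2).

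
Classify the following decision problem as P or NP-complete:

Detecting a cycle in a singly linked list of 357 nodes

This problem is in P: Floyd's tortoise-and-hare runs in O(n) time, O(1) space.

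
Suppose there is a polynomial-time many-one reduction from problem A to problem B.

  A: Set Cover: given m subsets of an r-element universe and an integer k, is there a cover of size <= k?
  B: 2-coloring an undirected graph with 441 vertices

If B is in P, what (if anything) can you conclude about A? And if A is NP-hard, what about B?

A poly-time reduction A <=_p B means any A-instance can be transformed to a B-instance in poly time.
If B is in P: compose the reduction with B's poly-time algorithm to solve A in poly time, so A is in P.
If A is NP-hard: every NP problem reduces to A, which reduces to B; composing reductions, every NP problem reduces to B, so B is NP-hard.
(Here in fact A is NP-complete and B is in P, so no such reduction is known -- its existence would imply P = NP; the analysis concerns only what the assumed reduction would or would not let you conclude.)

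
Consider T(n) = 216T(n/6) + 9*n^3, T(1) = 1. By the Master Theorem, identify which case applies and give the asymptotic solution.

a=216, b=6, f(n)=9*n^3.
log_6(216) = 3, so n^(log_b(a)) = n^3.
f(n) = Theta(n^3), so Case 2 applies.
T(n) = Theta(n^3 log n).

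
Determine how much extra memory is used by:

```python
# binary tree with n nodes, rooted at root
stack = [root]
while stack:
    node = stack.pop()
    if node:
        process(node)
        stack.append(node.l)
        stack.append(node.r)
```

Space complexity: O(n).
Auxiliary storage grows linearly with the input size n in the worst case.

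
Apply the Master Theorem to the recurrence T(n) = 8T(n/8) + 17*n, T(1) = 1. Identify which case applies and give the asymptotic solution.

a=8, b=8, f(n)=17*n.
log_8(8) = 1, so n^(log_b(a)) = n.
f(n) = Theta(n), so Case 2 applies.
T(n) = Theta(n log n).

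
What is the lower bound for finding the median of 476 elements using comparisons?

To find the median of 476 elements, every element must be compared at least once, so the lower bound is Omega(n). The BFPRT algorithm achieves O(n), making this tight.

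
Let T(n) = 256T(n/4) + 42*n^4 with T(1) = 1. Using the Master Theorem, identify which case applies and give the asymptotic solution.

a=256, b=4, f(n)=42*n^4.
log_4(256) = 4, so n^(log_b(a)) = n^4.
f(n) = Theta(n^4), so Case 2 applies.
T(n) = Theta(n^4 log n).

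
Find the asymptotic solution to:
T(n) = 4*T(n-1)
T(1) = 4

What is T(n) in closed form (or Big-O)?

Each step multiplies by 4. T(n) = T(1)*4^(n-1) = 4*4^(n-1).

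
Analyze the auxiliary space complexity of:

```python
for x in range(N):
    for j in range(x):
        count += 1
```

Space complexity: O(1).
Only a constant amount of auxiliary storage is used; nothing grows with n.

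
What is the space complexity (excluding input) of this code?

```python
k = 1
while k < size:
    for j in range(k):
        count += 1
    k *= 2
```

Space complexity: O(1).
Only a constant amount of auxiliary storage is used; nothing grows with n.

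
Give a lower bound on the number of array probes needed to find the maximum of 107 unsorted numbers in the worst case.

Adversary: any unprobed cell could hold a value larger than everything seen so far. If fewer than 107 cells are probed, the adversary places the max in an unprobed cell. So all 107 cells must be examined; together with 107-1 comparisons this is tight.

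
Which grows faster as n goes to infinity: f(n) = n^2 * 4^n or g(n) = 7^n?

g(n) = 7^n grows faster: 7^n / (n^2 4^n) = (7/4)^n / n^2 -> infinity since 7/4 > 1.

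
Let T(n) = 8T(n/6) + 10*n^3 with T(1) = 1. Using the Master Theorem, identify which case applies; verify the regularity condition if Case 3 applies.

a=8, b=6, f(n)=10*n^3.
log_6(8) = 1.161 < 3.
f(n) = Omega(n^(1.161+epsilon)) for some epsilon > 0, so Case 3 is the candidate.
Regularity: a*f(n/b) = 8*10*(n/6)^3 = (8/216)*10*n^3 <= c*f(n) with c = 8/216 < 1. Satisfied.
Case 3: T(n) = Theta(n^3).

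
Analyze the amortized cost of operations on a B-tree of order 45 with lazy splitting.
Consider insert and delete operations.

In a B-tree of order 45, a node splits when it has 45 keys. With lazy splitting, we use potential Phi = number of full nodes + number of near-empty nodes. Each split costs O(1) but reduces potential. Between splits, at least 22 insertions must occur in that node. Amortized structural cost is O(1) per operation, plus O(log_45 n) traversal.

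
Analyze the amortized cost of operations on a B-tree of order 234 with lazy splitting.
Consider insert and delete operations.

In a B-tree of order 234, a node splits when it has 234 keys. With lazy splitting, we use potential Phi = number of full nodes + number of near-empty nodes. Each split costs O(1) but reduces potential. Between splits, at least 117 insertions must occur in that node. Amortized structural cost is O(1) per operation, plus O(log_234 n) traversal.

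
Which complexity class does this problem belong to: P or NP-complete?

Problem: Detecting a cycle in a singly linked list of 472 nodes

This problem is in P: Floyd's tortoise-and-hare runs in O(n) time, O(1) space.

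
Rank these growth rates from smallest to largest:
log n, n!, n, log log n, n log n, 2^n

Ordered by growth rate: log log n < log n < n < n log n < 2^n < n!.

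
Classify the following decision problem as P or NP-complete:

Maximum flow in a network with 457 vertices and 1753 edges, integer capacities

This problem is in P: Edmonds-Karp / push-relabel run in polynomial time.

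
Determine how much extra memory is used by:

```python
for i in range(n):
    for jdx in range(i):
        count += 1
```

Space complexity: O(1).
Only a constant amount of auxiliary storage is used; nothing grows with n.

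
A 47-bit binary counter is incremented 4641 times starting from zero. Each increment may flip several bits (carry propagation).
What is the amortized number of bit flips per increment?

Bit i flips on every 2^i-th increment, so over 4641 increments bit i flips floor(4641/2^i) times. Summing over i: total flips < 2 * 4641. Amortized: < 2 = O(1) per increment.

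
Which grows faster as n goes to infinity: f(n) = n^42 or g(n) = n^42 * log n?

g(n) = n^42 * log n grows faster: extra log n factor -> infinity.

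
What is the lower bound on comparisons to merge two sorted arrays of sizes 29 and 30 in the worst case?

Adversary: with |29 - 30| <= 1 the inputs can be fully interleaved so that every adjacent pair in the merged output comes from different arrays. Then each of the 58 adjacent pairs must be directly compared, or the algorithm cannot determine their relative order. Standard merge meets this bound.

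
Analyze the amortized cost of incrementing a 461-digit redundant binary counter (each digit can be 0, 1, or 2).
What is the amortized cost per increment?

A redundant counter on 461 digits allows digit values 0, 1, 2. Increment adds 1 to the least significant digit and carries any 2 to a 0 plus +1 on the next digit. With potential Phi = (number of 2-digits), each increment does O(1) actual work plus a chain of carries, each of which decreases Phi by 1. Amortized O(1).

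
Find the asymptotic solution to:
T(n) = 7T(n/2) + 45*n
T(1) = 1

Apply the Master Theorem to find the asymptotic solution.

a=7, b=2, f(n)=45*n. log_2(7) = 2.807. Case 1 of Master Theorem: T(n) = O(n^2.807).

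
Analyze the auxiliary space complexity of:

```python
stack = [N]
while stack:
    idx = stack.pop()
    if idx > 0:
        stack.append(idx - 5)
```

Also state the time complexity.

Space complexity: O(1).
Only a constant amount of auxiliary storage is used; nothing grows with n.
Time complexity: O(n).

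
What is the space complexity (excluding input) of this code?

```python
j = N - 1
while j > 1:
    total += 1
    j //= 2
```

Space complexity: O(1).
Only a constant amount of auxiliary storage is used; nothing grows with n.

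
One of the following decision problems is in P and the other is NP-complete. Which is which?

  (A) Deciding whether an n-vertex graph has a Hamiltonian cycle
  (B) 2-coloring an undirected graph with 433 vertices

(A) is NP-complete: one of Karp's 21 NP-complete problems.
(B) is P: 2-coloring is bipartiteness testing via BFS, O(V+E).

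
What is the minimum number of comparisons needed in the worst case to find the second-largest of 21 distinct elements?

Lower bound: finding the max needs 21-1 comparisons. By the adversary weight-doubling argument, the max must personally win >= ceil(log_2(21)) = 5 comparisons; the 2nd-largest is among those 5 losers, needing 5-1 more comparisons. Total >= 21-1 + 5-1 = 24. A balanced knockout tournament achieves this.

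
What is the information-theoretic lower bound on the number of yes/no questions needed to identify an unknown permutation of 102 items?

There are 102! = 961446671503512660926865558697259548455355905059659464369444714048531715130254590603314961882364451384985595980362059157503710042865532928000000000000000000000000 permutations. Each yes/no question gives at most 1 bit, so at least ceil(log_2(961446671503512660926865558697259548455355905059659464369444714048531715130254590603314961882364451384985595980362059157503710042865532928000000000000000000000000)) = 539 questions are needed.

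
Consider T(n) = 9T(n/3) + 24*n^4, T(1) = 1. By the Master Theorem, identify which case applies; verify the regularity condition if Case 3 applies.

a=9, b=3, f(n)=24*n^4.
log_3(9) = 2 < 4.
f(n) = Omega(n^(2+epsilon)) for some epsilon > 0, so Case 3 is the candidate.
Regularity: a*f(n/b) = 9*24*(n/3)^4 = (9/81)*24*n^4 <= c*f(n) with c = 9/81 < 1. Satisfied.
Case 3: T(n) = Theta(n^4).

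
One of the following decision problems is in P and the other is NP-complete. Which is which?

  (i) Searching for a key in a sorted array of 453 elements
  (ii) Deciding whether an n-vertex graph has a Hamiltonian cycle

(i) is P: binary search runs in O(log n).
(ii) is NP-complete: one of Karp's 21 NP-complete problems.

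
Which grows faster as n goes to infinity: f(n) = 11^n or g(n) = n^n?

g(n) = n^n grows faster: n^n / 11^n = (n/11)^n -> infinity once n > 11.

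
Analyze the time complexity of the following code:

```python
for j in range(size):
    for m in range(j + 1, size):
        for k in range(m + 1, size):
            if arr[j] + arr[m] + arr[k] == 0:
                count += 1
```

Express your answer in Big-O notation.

Time complexity: O(n^3).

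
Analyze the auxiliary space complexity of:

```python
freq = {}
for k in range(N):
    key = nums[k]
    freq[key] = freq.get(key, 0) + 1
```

Space complexity: O(n).
Auxiliary storage grows linearly with the input size n in the worst case.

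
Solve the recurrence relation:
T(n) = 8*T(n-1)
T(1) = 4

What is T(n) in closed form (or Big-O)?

Each step multiplies by 8. T(n) = T(1)*8^(n-1) = 4*8^(n-1).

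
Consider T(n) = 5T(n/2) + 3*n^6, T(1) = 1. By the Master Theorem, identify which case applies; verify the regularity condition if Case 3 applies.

a=5, b=2, f(n)=3*n^6.
log_2(5) = 2.322 < 6.
f(n) = Omega(n^(2.322+epsilon)) for some epsilon > 0, so Case 3 is the candidate.
Regularity: a*f(n/b) = 5*3*(n/2)^6 = (5/64)*3*n^6 <= c*f(n) with c = 5/64 < 1. Satisfied.
Case 3: T(n) = Theta(n^6).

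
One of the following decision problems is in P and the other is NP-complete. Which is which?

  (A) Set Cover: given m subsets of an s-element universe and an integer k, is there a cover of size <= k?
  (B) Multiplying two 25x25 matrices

(A) is NP-complete: one of Karp's 21 NP-complete problems (with k part of the input).
(B) is P: the schoolbook algorithm runs in O(n^3).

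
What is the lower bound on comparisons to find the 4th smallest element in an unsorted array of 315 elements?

Finding the 4th smallest of 315 elements requires Omega(n) comparisons. Every element must participate in at least one comparison; otherwise it could be the 4th smallest.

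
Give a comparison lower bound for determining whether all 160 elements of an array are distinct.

In the algebraic decision-tree model, the YES region for element distinctness on 160 elements has 160! connected components (one per ordering). Ben-Or's theorem then gives a lower bound of Omega(log(n!)) = Omega(n log n).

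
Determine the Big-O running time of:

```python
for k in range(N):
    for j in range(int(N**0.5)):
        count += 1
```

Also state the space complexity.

Time complexity: O(n * sqrt(n)).
Space complexity: O(1).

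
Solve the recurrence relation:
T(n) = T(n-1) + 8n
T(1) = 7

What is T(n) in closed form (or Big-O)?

Unrolling: T(n) = 7 + 8*(2 + 3 + ... + n) = 7 + 8*(n(n+1)/2 - 1) = O(n^2).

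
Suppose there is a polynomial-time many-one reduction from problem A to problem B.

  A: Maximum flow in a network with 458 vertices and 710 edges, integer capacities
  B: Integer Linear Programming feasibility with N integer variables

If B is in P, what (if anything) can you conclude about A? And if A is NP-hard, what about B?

A poly-time reduction A <=_p B means any A-instance can be transformed to a B-instance in poly time.
If B is in P: compose the reduction with B's poly-time algorithm to solve A in poly time, so A is in P.
If A is NP-hard: every NP problem reduces to A, which reduces to B; composing reductions, every NP problem reduces to B, so B is NP-hard.
(Here in fact A is P and B is NP-complete.)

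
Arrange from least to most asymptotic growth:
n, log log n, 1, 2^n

Ordered by growth rate: 1 < log log n < n < 2^n.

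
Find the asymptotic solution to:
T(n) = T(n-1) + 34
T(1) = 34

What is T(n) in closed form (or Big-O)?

Unrolling: T(n) = T(n-1) + 34 = T(n-2) + 2*34 = ... = T(1) + (n-1)*34 = 34 + (n-1)*34 = 34n.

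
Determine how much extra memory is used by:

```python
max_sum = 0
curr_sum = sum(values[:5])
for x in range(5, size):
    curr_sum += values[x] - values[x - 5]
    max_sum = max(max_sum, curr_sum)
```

Space complexity: O(1).
Only a constant amount of auxiliary storage is used; nothing grows with n.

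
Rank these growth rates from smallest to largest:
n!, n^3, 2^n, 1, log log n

Ordered by growth rate: 1 < log log n < n^3 < 2^n < n!.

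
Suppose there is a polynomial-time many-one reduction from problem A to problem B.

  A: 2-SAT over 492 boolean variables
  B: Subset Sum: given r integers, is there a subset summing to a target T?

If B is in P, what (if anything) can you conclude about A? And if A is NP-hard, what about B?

A poly-time reduction A <=_p B means any A-instance can be transformed to a B-instance in poly time.
If B is in P: compose the reduction with B's poly-time algorithm to solve A in poly time, so A is in P.
If A is NP-hard: every NP problem reduces to A, which reduces to B; composing reductions, every NP problem reduces to B, so B is NP-hard.
(Here in fact A is P and B is NP-complete.)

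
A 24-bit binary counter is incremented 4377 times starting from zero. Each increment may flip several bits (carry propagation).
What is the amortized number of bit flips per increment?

Bit i flips on every 2^i-th increment, so over 4377 increments bit i flips floor(4377/2^i) times. Summing over i: total flips < 2 * 4377. Amortized: < 2 = O(1) per increment.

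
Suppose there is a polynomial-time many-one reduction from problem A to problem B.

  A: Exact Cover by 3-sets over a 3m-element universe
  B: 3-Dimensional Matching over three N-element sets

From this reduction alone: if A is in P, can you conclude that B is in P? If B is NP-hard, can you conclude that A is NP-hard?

A poly-time reduction A <=_p B transfers tractability DOWN (B easy => A easy) and hardness UP (A hard => B hard), not the reverse.
From A in P, the reduction alone does NOT give B in P: any problem in P trivially reduces to SAT, yet SAT is not known to be in P.
From B NP-hard, the reduction alone does NOT give A NP-hard: again, easy problems reduce to hard ones.
(Here in fact A is NP-complete and B is NP-complete.)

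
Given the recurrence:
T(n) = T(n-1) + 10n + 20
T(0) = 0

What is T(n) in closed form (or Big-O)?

Dominant term in sum is 10*sum(i, i=1..n) = 10*n*(n+1)/2 = O(n^2).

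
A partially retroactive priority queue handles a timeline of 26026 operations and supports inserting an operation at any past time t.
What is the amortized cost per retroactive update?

Partially retroactive priority queues (Demaine-Iacono-Langerman) allow updates at past times with queries only at the present. With a balanced BST over the m = 26026 timeline events tracking bridges, each retroactive insert or delete is O(log m) amortized.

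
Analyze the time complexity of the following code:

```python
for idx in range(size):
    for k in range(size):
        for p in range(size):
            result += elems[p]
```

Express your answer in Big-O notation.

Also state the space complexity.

Time complexity: O(n^3).
Space complexity: O(1).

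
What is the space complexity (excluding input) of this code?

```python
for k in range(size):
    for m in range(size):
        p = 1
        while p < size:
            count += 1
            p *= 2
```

Space complexity: O(1).
Only a constant amount of auxiliary storage is used; nothing grows with n.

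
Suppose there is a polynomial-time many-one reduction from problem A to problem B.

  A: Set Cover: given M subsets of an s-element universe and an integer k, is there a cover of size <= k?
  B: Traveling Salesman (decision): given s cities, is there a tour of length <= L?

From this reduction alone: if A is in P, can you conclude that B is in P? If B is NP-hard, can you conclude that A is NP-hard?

A poly-time reduction A <=_p B transfers tractability DOWN (B easy => A easy) and hardness UP (A hard => B hard), not the reverse.
From A in P, the reduction alone does NOT give B in P: any problem in P trivially reduces to SAT, yet SAT is not known to be in P.
From B NP-hard, the reduction alone does NOT give A NP-hard: again, easy problems reduce to hard ones.
(Here in fact A is NP-complete and B is NP-complete.)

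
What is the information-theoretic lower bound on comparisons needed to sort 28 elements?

There are 28! = 304888344611713860501504000000 possible orderings. Each comparison gives 1 bit. We need at least ceil(log_2(304888344611713860501504000000)) = 98 comparisons.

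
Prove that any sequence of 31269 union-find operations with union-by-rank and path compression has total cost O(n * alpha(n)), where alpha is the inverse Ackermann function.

Using Tarjan's analysis with rank-based potential function. Union-by-rank keeps tree height O(log n). Path compression flattens paths during find. For n = 31269 operations, total cost is O(n * alpha(n)), effectively O(n) since alpha grows incredibly slowly.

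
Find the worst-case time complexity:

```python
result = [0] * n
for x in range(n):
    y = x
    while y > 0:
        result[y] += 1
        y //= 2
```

Time complexity: O(n log n).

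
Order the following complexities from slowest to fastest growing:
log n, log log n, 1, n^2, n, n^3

Ordered by growth rate: 1 < log log n < log n < n < n^2 < n^3.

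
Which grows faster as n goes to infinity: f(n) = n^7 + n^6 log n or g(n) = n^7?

f(n) = n^7 + n^6 log n and g(n) = n^7 are Theta of each other: the lower-order n^6 log n term is o(n^7); both are Theta(n^7).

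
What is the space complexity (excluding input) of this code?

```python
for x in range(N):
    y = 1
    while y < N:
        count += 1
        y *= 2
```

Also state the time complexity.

Space complexity: O(1).
Only a constant amount of auxiliary storage is used; nothing grows with n.
Time complexity: O(n log n).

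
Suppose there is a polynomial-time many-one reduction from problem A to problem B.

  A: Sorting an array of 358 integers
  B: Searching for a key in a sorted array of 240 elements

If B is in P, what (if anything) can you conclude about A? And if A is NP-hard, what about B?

A poly-time reduction A <=_p B means any A-instance can be transformed to a B-instance in poly time.
If B is in P: compose the reduction with B's poly-time algorithm to solve A in poly time, so A is in P.
If A is NP-hard: every NP problem reduces to A, which reduces to B; composing reductions, every NP problem reduces to B, so B is NP-hard.
(Here in fact A is P and B is P.)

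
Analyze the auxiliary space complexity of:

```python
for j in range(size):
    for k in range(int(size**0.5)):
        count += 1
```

Space complexity: O(1).
Only a constant amount of auxiliary storage is used; nothing grows with n.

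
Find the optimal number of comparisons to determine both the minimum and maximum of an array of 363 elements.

Naive approach: 724 comparisons (362 for max + 362 for min).
Optimal: Compare elements in pairs first (floor(n/2) = 181 comparisons), then find max among winners and min among losers (181 comparisons each).
Total: ceil(3n/2) - 2 = 543 comparisons. An adversary argument shows this is also a lower bound.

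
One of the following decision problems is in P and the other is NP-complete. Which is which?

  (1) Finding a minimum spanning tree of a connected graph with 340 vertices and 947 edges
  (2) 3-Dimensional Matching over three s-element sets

(1) is P: Kruskal's / Prim's algorithms run in polynomial time.
(2) is NP-complete: one of Karp's 21 NP-complete problems.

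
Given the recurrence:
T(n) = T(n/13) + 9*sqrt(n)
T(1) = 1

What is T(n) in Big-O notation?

Each level contributes sqrt(n/13^k). Geometric series with ratio 1/sqrt(13) < 1 sums to O(sqrt(n)).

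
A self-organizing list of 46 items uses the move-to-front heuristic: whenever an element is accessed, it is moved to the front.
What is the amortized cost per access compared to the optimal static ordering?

With potential Phi = number of inversions between the MTF list and the optimal static list (at most C(46,2)), each access has amortized cost at most 2 * (cost under optimal static ordering). This is the move-to-front 2-competitiveness result.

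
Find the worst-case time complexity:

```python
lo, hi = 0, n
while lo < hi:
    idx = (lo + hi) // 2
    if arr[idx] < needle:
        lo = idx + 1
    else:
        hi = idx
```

Time complexity: O(log n).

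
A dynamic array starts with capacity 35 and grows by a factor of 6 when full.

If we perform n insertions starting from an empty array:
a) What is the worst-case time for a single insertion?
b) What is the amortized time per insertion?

(a) Worst-case single insertion: O(n) -- when the array is full at capacity c, the resize copies all c elements, and c can be Theta(n).
(b) Resizes happen at sizes 35, 210, 1260, ... Total copy cost for n insertions: 35 + 210 + ... = O(n) (geometric series with ratio 1/6). Amortized cost per insertion: O(n)/n = O(1).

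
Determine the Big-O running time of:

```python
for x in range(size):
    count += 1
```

Time complexity: O(n).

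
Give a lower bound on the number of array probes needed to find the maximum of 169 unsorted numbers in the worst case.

Adversary: any unprobed cell could hold a value larger than everything seen so far. If fewer than 169 cells are probed, the adversary places the max in an unprobed cell. So all 169 cells must be examined; together with 169-1 comparisons this is tight.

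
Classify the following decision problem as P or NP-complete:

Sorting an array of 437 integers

This problem is in P: merge sort runs in O(n log n).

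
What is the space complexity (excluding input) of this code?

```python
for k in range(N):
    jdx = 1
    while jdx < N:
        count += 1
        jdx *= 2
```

Space complexity: O(1).
Only a constant amount of auxiliary storage is used; nothing grows with n.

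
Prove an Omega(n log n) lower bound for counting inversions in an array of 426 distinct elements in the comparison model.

Decision-tree argument: at any leaf, the comparisons made (with transitivity) must totally order all 426 elements -- otherwise some pair (i,j) is unordered, and an adversary can present two inputs agreeing on every comparison made but with that pair flipped, changing the inversion count by 1, so the leaf's output is wrong on one of them. Hence the tree has >= 426! leaves and height >= log_2(426!) = Omega(n log n). Modified merge sort achieves O(n log n).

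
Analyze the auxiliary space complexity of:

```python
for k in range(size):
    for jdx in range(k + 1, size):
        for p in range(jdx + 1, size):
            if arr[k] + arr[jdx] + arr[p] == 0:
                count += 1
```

Space complexity: O(1).
Only a constant amount of auxiliary storage is used; nothing grows with n.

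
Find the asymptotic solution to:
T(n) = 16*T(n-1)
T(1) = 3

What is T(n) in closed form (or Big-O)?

Each step multiplies by 16. T(n) = T(1)*16^(n-1) = 3*16^(n-1).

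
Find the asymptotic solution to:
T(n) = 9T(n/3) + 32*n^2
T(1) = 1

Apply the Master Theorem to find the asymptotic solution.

a=9, b=3, f(n)=32*n^2. log_3(9) = 2. Case 2: T(n) = O(n^2 log n).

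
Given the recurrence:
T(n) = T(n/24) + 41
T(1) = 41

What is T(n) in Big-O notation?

Each step divides n by 24 and adds 41. After log_24(n) steps, T(n) = O(log n).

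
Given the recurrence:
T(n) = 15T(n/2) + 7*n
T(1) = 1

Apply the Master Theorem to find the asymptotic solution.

a=15, b=2, f(n)=7*n. log_2(15) = 3.907. Case 1 of Master Theorem: T(n) = O(n^3.907).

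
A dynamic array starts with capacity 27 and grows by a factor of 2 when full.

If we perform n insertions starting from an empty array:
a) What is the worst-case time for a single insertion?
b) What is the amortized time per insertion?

(a) Worst-case single insertion: O(n) -- when the array is full at capacity c, the resize copies all c elements, and c can be Theta(n).
(b) Resizes happen at sizes 27, 54, 108, ... Total copy cost for n insertions: 27 + 54 + ... = O(n) (geometric series with ratio 1/2). Amortized cost per insertion: O(n)/n = O(1).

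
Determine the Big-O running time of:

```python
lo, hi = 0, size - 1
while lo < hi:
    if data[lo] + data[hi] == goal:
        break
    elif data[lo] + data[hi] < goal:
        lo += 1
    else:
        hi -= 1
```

Time complexity: O(n).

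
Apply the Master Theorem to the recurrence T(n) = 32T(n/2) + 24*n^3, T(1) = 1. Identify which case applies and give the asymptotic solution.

a=32, b=2, f(n)=24*n^3.
log_2(32) = 5 > 3.
Since f(n) = O(n^3) is polynomially smaller than n^5, Case 1 applies.
T(n) = Theta(n^5).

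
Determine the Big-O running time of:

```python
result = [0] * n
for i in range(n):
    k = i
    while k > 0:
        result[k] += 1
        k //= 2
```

Time complexity: O(n log n).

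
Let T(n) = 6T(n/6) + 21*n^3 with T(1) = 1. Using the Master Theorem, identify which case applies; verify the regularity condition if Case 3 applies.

a=6, b=6, f(n)=21*n^3.
log_6(6) = 1 < 3.
f(n) = Omega(n^(1+epsilon)) for some epsilon > 0, so Case 3 is the candidate.
Regularity: a*f(n/b) = 6*21*(n/6)^3 = (6/216)*21*n^3 <= c*f(n) with c = 6/216 < 1. Satisfied.
Case 3: T(n) = Theta(n^3).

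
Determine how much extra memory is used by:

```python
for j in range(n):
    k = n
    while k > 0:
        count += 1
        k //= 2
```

Space complexity: O(1).
Only a constant amount of auxiliary storage is used; nothing grows with n.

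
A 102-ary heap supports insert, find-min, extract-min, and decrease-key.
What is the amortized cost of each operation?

The 102-ary heap has height O(log_102 n). Insert sifts up: O(log_102 n). Find-min reads the root: O(1). Extract-min sifts down comparing 102 children per level: O(102 * log_102 n). Decrease-key sifts up: O(log_102 n).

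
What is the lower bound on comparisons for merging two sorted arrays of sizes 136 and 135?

Adversary argument: with sizes 136 and 135 (differing by at most 1), interleave the two arrays so that every consecutive pair in the output comes from different inputs. Then each of the 270 adjacent output pairs must be directly compared, or the algorithm cannot determine their relative order. So 270 comparisons are necessary; standard merge achieves this.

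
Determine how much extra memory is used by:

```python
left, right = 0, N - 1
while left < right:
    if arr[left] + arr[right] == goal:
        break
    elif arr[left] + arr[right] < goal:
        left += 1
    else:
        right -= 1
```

Space complexity: O(1).
Only a constant amount of auxiliary storage is used; nothing grows with n.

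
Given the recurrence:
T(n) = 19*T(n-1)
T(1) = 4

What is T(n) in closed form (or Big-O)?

Each step multiplies by 19. T(n) = T(1)*19^(n-1) = 4*19^(n-1).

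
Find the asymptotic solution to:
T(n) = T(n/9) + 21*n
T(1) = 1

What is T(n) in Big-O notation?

Geometric series: 21*n*(1 + 1/9 + 1/9^2 + ...) = O(n). T(n) = O(n).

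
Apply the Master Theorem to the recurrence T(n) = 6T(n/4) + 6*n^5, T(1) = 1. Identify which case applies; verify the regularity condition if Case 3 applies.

a=6, b=4, f(n)=6*n^5.
log_4(6) = 1.292 < 5.
f(n) = Omega(n^(1.292+epsilon)) for some epsilon > 0, so Case 3 is the candidate.
Regularity: a*f(n/b) = 6*6*(n/4)^5 = (6/1024)*6*n^5 <= c*f(n) with c = 6/1024 < 1. Satisfied.
Case 3: T(n) = Theta(n^5).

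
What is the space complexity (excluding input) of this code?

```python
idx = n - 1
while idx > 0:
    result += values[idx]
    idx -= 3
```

Space complexity: O(1).
Only a constant amount of auxiliary storage is used; nothing grows with n.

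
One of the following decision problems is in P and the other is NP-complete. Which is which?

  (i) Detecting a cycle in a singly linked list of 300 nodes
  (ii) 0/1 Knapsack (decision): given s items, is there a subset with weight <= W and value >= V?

(i) is P: Floyd's tortoise-and-hare runs in O(n) time, O(1) space.
(ii) is NP-complete: reduces from Subset Sum.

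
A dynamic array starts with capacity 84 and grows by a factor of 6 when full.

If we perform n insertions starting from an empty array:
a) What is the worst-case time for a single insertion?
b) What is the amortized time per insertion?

(a) Worst-case single insertion: O(n) -- when the array is full at capacity c, the resize copies all c elements, and c can be Theta(n).
(b) Resizes happen at sizes 84, 504, 3024, ... Total copy cost for n insertions: 84 + 504 + ... = O(n) (geometric series with ratio 1/6). Amortized cost per insertion: O(n)/n = O(1).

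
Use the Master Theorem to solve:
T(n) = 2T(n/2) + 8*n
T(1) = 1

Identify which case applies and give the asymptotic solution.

a=2, b=2, f(n)=8*n.
log_2(2) = 1, so n^(log_b(a)) = n.
f(n) = Theta(n), so Case 2 applies.
T(n) = Theta(n log n).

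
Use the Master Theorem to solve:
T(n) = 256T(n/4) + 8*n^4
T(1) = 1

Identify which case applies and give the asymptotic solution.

a=256, b=4, f(n)=8*n^4.
log_4(256) = 4, so n^(log_b(a)) = n^4.
f(n) = Theta(n^4), so Case 2 applies.
T(n) = Theta(n^4 log n).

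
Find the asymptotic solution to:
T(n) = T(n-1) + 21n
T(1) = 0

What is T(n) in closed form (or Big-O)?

Unrolling: T(n) = 0 + 21*(2 + 3 + ... + n) = 0 + 21*(n(n+1)/2 - 1) = O(n^2).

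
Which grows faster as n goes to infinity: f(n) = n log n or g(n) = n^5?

g(n) = n^5 grows faster: n^5 / (n log n) = n^4/log n -> infinity.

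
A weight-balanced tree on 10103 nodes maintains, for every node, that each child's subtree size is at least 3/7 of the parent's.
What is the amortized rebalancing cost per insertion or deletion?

With balance ratio 3/7, tree height is O(log_{7/3}(10103)) = O(log n). A rebalance at a node of size s costs O(s) but requires Omega(s) updates in that subtree to retrigger. Summed over the O(log n) ancestors of the touched leaf, amortized rebalancing is O(log n).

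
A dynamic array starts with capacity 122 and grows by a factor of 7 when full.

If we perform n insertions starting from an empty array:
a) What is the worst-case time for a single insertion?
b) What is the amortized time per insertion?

(a) Worst-case single insertion: O(n) -- when the array is full at capacity c, the resize copies all c elements, and c can be Theta(n).
(b) Resizes happen at sizes 122, 854, 5978, ... Total copy cost for n insertions: 122 + 854 + ... = O(n) (geometric series with ratio 1/7). Amortized cost per insertion: O(n)/n = O(1).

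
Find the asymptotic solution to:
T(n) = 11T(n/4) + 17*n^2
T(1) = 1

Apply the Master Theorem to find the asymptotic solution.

a=11, b=4, f(n)=17*n^2. log_4(11) = 1.73 < 2. Case 3: T(n) = O(n^2).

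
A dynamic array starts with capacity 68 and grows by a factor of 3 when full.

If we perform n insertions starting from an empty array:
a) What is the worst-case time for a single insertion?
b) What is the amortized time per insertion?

(a) Worst-case single insertion: O(n) -- when the array is full at capacity c, the resize copies all c elements, and c can be Theta(n).
(b) Resizes happen at sizes 68, 204, 612, ... Total copy cost for n insertions: 68 + 204 + ... = O(n) (geometric series with ratio 1/3). Amortized cost per insertion: O(n)/n = O(1).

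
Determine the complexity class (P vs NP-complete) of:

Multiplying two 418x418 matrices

This problem is in P: the schoolbook algorithm runs in O(n^3).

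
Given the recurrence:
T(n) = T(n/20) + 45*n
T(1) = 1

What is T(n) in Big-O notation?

Geometric series: 45*n*(1 + 1/20 + 1/20^2 + ...) = O(n). T(n) = O(n).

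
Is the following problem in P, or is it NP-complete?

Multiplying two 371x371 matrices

This problem is in P: the schoolbook algorithm runs in O(n^3).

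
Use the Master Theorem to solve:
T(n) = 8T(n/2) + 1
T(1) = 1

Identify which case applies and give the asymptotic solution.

a=8, b=2, f(n)=1.
log_2(8) = 3 > 0.
Since f(n) = O(n^0) is polynomially smaller than n^3, Case 1 applies.
T(n) = Theta(n^3).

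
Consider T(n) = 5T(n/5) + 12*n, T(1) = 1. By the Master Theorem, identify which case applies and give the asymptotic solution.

a=5, b=5, f(n)=12*n.
log_5(5) = 1, so n^(log_b(a)) = n.
f(n) = Theta(n), so Case 2 applies.
T(n) = Theta(n log n).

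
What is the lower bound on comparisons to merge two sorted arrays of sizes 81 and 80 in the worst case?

Adversary: with |81 - 80| <= 1 the inputs can be fully interleaved so that every adjacent pair in the merged output comes from different arrays. Then each of the 160 adjacent pairs must be directly compared, or the algorithm cannot determine their relative order. Standard merge meets this bound.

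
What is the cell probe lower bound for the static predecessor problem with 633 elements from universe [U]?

The Patrascu-Thorup lower bound shows any data structure on n = 633 elements using O(n * polylog(n)) space requires Omega(log log U) query time. van Emde Boas trees achieve O(log log U) with O(U) space.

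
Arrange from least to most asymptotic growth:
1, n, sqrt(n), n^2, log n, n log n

Ordered by growth rate: 1 < log n < sqrt(n) < n < n log n < n^2.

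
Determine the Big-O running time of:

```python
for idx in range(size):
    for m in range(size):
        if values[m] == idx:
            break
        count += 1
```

Time complexity: O(n^2).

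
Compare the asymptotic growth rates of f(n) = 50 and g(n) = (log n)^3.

g(n) = (log n)^3 grows faster: any unbounded function dominates a constant.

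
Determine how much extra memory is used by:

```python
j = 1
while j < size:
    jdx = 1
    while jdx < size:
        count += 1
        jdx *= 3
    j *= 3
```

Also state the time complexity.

Space complexity: O(1).
Only a constant amount of auxiliary storage is used; nothing grows with n.
Time complexity: O(log^2 n).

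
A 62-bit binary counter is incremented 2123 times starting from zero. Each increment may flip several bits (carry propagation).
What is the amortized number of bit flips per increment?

Bit i flips on every 2^i-th increment, so over 2123 increments bit i flips floor(2123/2^i) times. Summing over i: total flips < 2 * 2123. Amortized: < 2 = O(1) per increment.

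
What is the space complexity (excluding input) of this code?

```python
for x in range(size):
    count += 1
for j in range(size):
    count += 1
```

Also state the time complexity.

Space complexity: O(1).
Only a constant amount of auxiliary storage is used; nothing grows with n.
Time complexity: O(n).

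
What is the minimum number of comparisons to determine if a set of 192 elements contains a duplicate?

Determining if 192 elements are all distinct requires Omega(n log n) comparisons in the comparison model. This follows from the element distinctness lower bound.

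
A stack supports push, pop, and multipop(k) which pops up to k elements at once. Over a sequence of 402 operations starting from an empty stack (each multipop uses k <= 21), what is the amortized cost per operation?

Each element is pushed exactly once and popped at most once (whether by pop or as part of a multipop). So the total number of individual pops over the whole sequence is at most the number of pushes, which is at most 402. Total work <= 2 * 402, hence O(1) amortized per operation.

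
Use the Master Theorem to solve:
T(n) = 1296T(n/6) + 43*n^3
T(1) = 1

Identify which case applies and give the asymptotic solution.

a=1296, b=6, f(n)=43*n^3.
log_6(1296) = 4 > 3.
Since f(n) = O(n^3) is polynomially smaller than n^4, Case 1 applies.
T(n) = Theta(n^4).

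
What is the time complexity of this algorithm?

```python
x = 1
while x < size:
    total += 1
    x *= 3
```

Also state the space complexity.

Time complexity: O(log n).
Space complexity: O(1).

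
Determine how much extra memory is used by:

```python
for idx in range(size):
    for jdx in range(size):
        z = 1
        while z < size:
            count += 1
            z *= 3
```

Space complexity: O(1).
Only a constant amount of auxiliary storage is used; nothing grows with n.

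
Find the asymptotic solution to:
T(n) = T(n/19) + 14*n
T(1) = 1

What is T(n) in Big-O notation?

Geometric series: 14*n*(1 + 1/19 + 1/19^2 + ...) = O(n). T(n) = O(n).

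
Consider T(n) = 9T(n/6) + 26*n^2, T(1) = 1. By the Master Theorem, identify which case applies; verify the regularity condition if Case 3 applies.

a=9, b=6, f(n)=26*n^2.
log_6(9) = 1.226 < 2.
f(n) = Omega(n^(1.226+epsilon)) for some epsilon > 0, so Case 3 is the candidate.
Regularity: a*f(n/b) = 9*26*(n/6)^2 = (9/36)*26*n^2 <= c*f(n) with c = 9/36 < 1. Satisfied.
Case 3: T(n) = Theta(n^2).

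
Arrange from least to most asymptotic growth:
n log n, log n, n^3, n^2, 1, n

Ordered by growth rate: 1 < log n < n < n log n < n^2 < n^3.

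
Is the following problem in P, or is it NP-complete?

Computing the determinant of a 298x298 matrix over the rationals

This problem is in P: Gaussian elimination runs in O(n^3).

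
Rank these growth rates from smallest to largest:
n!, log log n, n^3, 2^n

Ordered by growth rate: log log n < n^3 < 2^n < n!.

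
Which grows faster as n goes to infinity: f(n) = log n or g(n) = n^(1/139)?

g(n) = n^(1/139) grows faster: any positive power of n dominates log n.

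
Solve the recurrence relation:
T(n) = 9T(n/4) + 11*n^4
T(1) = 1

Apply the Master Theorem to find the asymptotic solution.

a=9, b=4, f(n)=11*n^4. log_4(9) = 1.585 < 4. Case 3: T(n) = O(n^4).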